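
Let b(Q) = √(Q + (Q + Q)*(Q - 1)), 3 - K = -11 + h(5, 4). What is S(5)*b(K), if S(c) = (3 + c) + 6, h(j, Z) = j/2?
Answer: 14*√253 ≈ 222.68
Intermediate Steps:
h(j, Z) = j/2 (h(j, Z) = j*(½) = j/2)
S(c) = 9 + c
K = 23/2 (K = 3 - (-11 + (½)*5) = 3 - (-11 + 5/2) = 3 - 1*(-17/2) = 3 + 17/2 = 23/2 ≈ 11.500)
b(Q) = √(Q + 2*Q*(-1 + Q)) (b(Q) = √(Q + (2*Q)*(-1 + Q)) = √(Q + 2*Q*(-1 + Q)))
S(5)*b(K) = (9 + 5)*√(23*(-1 + 2*(23/2))/2) = 14*√(23*(-1 + 23)/2) = 14*√((23/2)*22) = 14*√253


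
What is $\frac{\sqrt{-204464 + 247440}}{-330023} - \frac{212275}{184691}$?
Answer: $- \frac{212275}{184691} - \frac{4 \sqrt{2686}}{330023} \approx -1.15$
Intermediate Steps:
$\frac{\sqrt{-204464 + 247440}}{-330023} - \frac{212275}{184691} = \sqrt{42976} \left(- \frac{1}{330023}\right) - \frac{212275}{184691} = 4 \sqrt{2686} \left(- \frac{1}{330023}\right) - \frac{212275}{184691} = - \frac{4 \sqrt{2686}}{330023} - \frac{212275}{184691} = - \frac{212275}{184691} - \frac{4 \sqrt{2686}}{330023}$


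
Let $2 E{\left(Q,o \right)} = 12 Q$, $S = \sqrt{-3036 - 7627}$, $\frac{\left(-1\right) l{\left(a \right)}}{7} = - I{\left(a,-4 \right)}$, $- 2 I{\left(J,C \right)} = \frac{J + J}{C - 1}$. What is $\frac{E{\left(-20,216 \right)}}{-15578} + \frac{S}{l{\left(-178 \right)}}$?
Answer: $\frac{60}{7789} - \frac{5 i \sqrt{10663}}{1246} \approx 0.0077032 - 0.41437 i$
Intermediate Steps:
$I{\left(J,C \right)} = - \frac{J}{-1 + C}$ ($I{\left(J,C \right)} = - \frac{\left(J + J\right) \frac{1}{C - 1}}{2} = - \frac{2 J \frac{1}{-1 + C}}{2} = - \frac{J}{-1 + C}$)
$l{\left(a \right)} = \frac{7 a}{5}$ ($l{\left(a \right)} = - 7 \left(- \frac{\left(-1\right) a}{-1 - 4}\right) = - 7 \left(- \frac{\left(-1\right) a}{-5}\right) = - 7 \left(- \frac{\left(-1\right) a \left(-1\right)}{5}\right) = - 7 \left(- \frac{a}{5}\right) = \frac{7 a}{5}$)
$S = i \sqrt{10663}$ ($S = \sqrt{-10663} = i \sqrt{10663} \approx 103.26 i$)
$E{\left(Q,o \right)} = 6 Q$ ($E{\left(Q,o \right)} = \frac{12 Q}{2} = 6 Q$)
$\frac{E{\left(-20,216 \right)}}{-15578} + \frac{S}{l{\left(-178 \right)}} = \frac{6 \left(-20\right)}{-15578} + \frac{i \sqrt{10663}}{\frac{7}{5} \left(-178\right)} = \left(-120\right) \left(- \frac{1}{15578}\right) + \frac{i \sqrt{10663}}{- \frac{1246}{5}} = \frac{60}{7789} + i \sqrt{10663} \left(- \frac{5}{1246}\right) = \frac{60}{7789} - \frac{5 i \sqrt{10663}}{1246}$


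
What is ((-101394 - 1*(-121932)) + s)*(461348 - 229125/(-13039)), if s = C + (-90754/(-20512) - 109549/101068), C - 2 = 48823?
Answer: 756195184959330276321/23628706096 ≈ 3.2003e+10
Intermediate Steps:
C = 48825 (C = 2 + 48823 = 48825)
s = 1150299608493/23558032 (s = 48825 + (-90754/(-20512) - 109549/101068) = 48825 + (-90754*(-1/20512) - 109549*1/101068) = 48825 + (45377/10256 - 9959/9188) = 48825 + 78696093/23558032 = 1150299608493/23558032 ≈ 48828.)
((-101394 - 1*(-121932)) + s)*(461348 - 229125/(-13039)) = ((-101394 - 1*(-121932)) + 1150299608493/23558032)*(461348 - 229125/(-13039)) = ((-101394 + 121932) + 1150299608493/23558032)*(461348 - 229125*(-1/13039)) = (20538 + 1150299608493/23558032)*(461348 + 17625/1003) = (1634134469709/23558032)*(462749669/1003) = 756195184959330276321/23628706096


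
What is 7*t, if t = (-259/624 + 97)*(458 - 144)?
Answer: 66235631/312 ≈ 2.1229e+5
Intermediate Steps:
t = 9462233/312 (t = (-259*1/624 + 97)*314 = (-259/624 + 97)*314 = (60269/624)*314 = 9462233/312 ≈ 30328.)
7*t = 7*(9462233/312) = 66235631/312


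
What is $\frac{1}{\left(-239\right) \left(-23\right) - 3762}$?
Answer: $\frac{1}{1735} \approx 0.00057637$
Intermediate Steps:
$\frac{1}{\left(-239\right) \left(-23\right) - 3762} = \frac{1}{5497 - 3762} = \frac{1}{1735}$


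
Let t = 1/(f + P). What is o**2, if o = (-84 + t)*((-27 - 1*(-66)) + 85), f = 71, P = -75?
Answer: 109139809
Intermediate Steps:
t = -1/4 (t = 1/(71 - 75) = 1/(-4) = -1/4 ≈ -0.25000)
o = -10447 (o = (-84 - 1/4)*((-27 - 1*(-66)) + 85) = -337*((-27 + 66) + 85)/4 = -337*(39 + 85)/4 = -337/4*124 = -10447)
o**2 = (-10447)**2 = 109139809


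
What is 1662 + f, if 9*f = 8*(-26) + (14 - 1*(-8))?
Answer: 4924/3 ≈ 1641.3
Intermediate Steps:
f = -62/3 (f = (8*(-26) + (14 - 1*(-8)))/9 = (-208 + (14 + 8))/9 = (-208 + 22)/9 = (1/9)*(-186) = -62/3 ≈ -20.667)
1662 + f = 1662 - 62/3 = 4924/3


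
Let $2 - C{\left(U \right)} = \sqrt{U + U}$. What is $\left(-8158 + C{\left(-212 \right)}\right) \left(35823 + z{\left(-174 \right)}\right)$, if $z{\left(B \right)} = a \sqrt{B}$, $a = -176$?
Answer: $- 2 \left(4078 + i \sqrt{106}\right) \left(35823 - 176 i \sqrt{174}\right) \approx -2.9222 \cdot 10^{8} + 1.8197 \cdot 10^{7} i$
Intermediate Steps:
$z{\left(B \right)} = - 176 \sqrt{B}$
$C{\left(U \right)} = 2 - \sqrt{2} \sqrt{U}$ ($C{\left(U \right)} = 2 - \sqrt{U + U} = 2 - \sqrt{2 U} = 2 - \sqrt{2} \sqrt{U}$)
$\left(-8158 + C{\left(-212 \right)}\right) \left(35823 + z{\left(-174 \right)}\right) = \left(-8158 + \left(2 - \sqrt{2} \sqrt{-212}\right)\right) \left(35823 - 176 \sqrt{-174}\right) = \left(-8158 + \left(2 - \sqrt{2} \cdot 2 i \sqrt{53}\right)\right) \left(35823 - 176 i \sqrt{174}\right) = \left(-8158 + \left(2 - 2 i \sqrt{106}\right)\right) \left(35823 - 176 i \sqrt{174}\right) = \left(-8156 - 2 i \sqrt{106}\right) \left(35823 - 176 i \sqrt{174}\right)$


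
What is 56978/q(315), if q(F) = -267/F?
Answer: -5982690/89 ≈ -67221.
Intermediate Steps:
56978/q(315) = 56978/((-267/315)) = 56978/((-267*1/315)) = 56978/(-89/105) = 56978*(-105/89) = -5982690/89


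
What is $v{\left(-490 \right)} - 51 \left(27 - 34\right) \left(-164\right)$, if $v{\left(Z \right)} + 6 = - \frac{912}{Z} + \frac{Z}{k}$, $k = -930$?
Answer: $- \frac{1334098477}{22785} \approx -58552.0$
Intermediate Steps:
$v{\left(Z \right)} = -6 - \frac{912}{Z} - \frac{Z}{930}$ ($v{\left(Z \right)} = -6 + \left(- \frac{912}{Z} + \frac{Z}{-930}\right) = -6 + \left(- \frac{912}{Z} + Z \left(- \frac{1}{930}\right)\right) = -6 - \left(\frac{912}{Z} + \frac{Z}{930}\right) = -6 - \frac{912}{Z} - \frac{Z}{930}$)
$v{\left(-490 \right)} - 51 \left(27 - 34\right) \left(-164\right) = \left(-6 - \frac{912}{-490} - - \frac{49}{93}\right) - 51 \left(27 - 34\right) \left(-164\right) = \left(-6 - - \frac{456}{245} + \frac{49}{93}\right) - 51 \left(-7\right) \left(-164\right) = \left(-6 + \frac{456}{245} + \frac{49}{93}\right) - \left(-357\right) \left(-164\right) = - \frac{82297}{22785} - 58548 = - \frac{1334098477}{22785}$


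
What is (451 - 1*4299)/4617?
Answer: -3848/4617 ≈ -0.83344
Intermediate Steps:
(451 - 1*4299)/4617 = (451 - 4299)*(1/4617) = -3848*1/4617 = -3848/4617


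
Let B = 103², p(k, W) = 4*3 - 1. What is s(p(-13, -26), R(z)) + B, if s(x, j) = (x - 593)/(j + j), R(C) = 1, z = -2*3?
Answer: 10318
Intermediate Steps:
z = -6
p(k, W) = 11 (p(k, W) = 12 - 1 = 11)
s(x, j) = (-593 + x)/(2*j) (s(x, j) = (-593 + x)/((2*j)) = (-593 + x)*(1/(2*j)) = (-593 + x)/(2*j))
B = 10609
s(p(-13, -26), R(z)) + B = (½)*(-593 + 11)/1 + 10609 = (½)*1*(-582) + 10609 = -291 + 10609 = 10318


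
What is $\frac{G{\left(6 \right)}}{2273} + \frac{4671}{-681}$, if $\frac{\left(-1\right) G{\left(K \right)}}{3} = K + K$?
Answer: $- \frac{3547233}{515971} \approx -6.8749$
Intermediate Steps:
$G{\left(K \right)} = - 6 K$ ($G{\left(K \right)} = - 3 \left(K + K\right) = - 3 \cdot 2 K = - 6 K$)
$\frac{G{\left(6 \right)}}{2273} + \frac{4671}{-681} = \frac{\left(-6\right) 6}{2273} + \frac{4671}{-681} = \left(-36\right) \frac{1}{2273} + 4671 \left(- \frac{1}{681}\right) = - \frac{36}{2273} - \frac{1557}{227} = - \frac{3547233}{515971}$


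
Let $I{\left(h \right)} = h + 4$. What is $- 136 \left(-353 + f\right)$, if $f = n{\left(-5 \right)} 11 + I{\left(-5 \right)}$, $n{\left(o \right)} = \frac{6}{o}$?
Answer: $\frac{249696}{5} \approx 49939.0$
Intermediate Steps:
$I{\left(h \right)} = 4 + h$
$f = - \frac{71}{5}$ ($f = \frac{6}{-5} \cdot 11 + \left(4 - 5\right) = 6 \left(- \frac{1}{5}\right) 11 - 1 = \left(- \frac{6}{5}\right) 11 - 1 = - \frac{66}{5} - 1 = - \frac{71}{5} \approx -14.2$)
$- 136 \left(-353 + f\right) = - 136 \left(-353 - \frac{71}{5}\right) = \left(-136\right) \left(- \frac{1836}{5}\right) = \frac{249696}{5}$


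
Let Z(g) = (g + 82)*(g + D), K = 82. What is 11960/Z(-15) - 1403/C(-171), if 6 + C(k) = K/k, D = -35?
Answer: 79045687/371180 ≈ 212.96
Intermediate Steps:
C(k) = -6 + 82/k
Z(g) = (-35 + g)*(82 + g) (Z(g) = (g + 82)*(g - 35) = (82 + g)*(-35 + g) = (-35 + g)*(82 + g))
11960/Z(-15) - 1403/C(-171) = 11960/(-2870 + (-15)² + 47*(-15)) - 1403/(-6 + 82/(-171)) = 11960/(-2870 + 225 - 705) - 1403/(-6 + 82*(-1/171)) = 11960/(-3350) - 1403/(-6 - 82/171) = 11960*(-1/3350) - 1403/(-1108/171) = -1196/335 - 1403*(-171/1108) = -1196/335 + 239913/1108 = 79045687/371180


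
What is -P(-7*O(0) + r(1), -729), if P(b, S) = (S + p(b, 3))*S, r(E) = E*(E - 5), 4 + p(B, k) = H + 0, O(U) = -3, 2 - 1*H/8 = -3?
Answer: -505197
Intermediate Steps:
H = 40 (H = 16 - 8*(-3) = 16 + 24 = 40)
p(B, k) = 36 (p(B, k) = -4 + (40 + 0) = -4 + 40 = 36)
r(E) = E*(-5 + E)
P(b, S) = S*(36 + S) (P(b, S) = (S + 36)*S = (36 + S)*S = S*(36 + S))
-P(-7*O(0) + r(1), -729) = -(-729)*(36 - 729) = -(-729)*(-693) = -1*505197 = -505197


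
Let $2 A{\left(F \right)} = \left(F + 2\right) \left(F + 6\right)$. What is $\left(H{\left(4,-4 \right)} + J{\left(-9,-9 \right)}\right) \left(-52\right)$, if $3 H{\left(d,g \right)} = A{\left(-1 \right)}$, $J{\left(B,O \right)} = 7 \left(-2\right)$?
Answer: $\frac{2054}{3} \approx 684.67$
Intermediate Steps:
$J{\left(B,O \right)} = -14$
$A{\left(F \right)} = \frac{\left(2 + F\right) \left(6 + F\right)}{2}$ ($A{\left(F \right)} = \frac{\left(F + 2\right) \left(F + 6\right)}{2} = \frac{\left(2 + F\right) \left(6 + F\right)}{2}$)
$H{\left(d,g \right)} = \frac{5}{6}$ ($H{\left(d,g \right)} = \frac{6 + \frac{\left(-1\right)^{2}}{2} + 4 \left(-1\right)}{3} = \frac{6 + \frac{1}{2} \cdot 1 - 4}{3} = \frac{6 + \frac{1}{2} - 4}{3} = \frac{1}{3} \cdot \frac{5}{2} = \frac{5}{6}$)
$\left(H{\left(4,-4 \right)} + J{\left(-9,-9 \right)}\right) \left(-52\right) = \left(\frac{5}{6} - 14\right) \left(-52\right) = \left(- \frac{79}{6}\right) \left(-52\right) = \frac{2054}{3}$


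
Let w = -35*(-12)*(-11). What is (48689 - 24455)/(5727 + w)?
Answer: 8078/369 ≈ 21.892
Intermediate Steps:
w = -4620 (w = 420*(-11) = -4620)
(48689 - 24455)/(5727 + w) = (48689 - 24455)/(5727 - 4620) = 24234/1107 = 24234*(1/1107) = 8078/369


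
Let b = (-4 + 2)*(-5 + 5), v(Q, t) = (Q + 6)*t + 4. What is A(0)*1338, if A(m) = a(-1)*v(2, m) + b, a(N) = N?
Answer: -5352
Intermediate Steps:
v(Q, t) = 4 + t*(6 + Q) (v(Q, t) = (6 + Q)*t + 4 = t*(6 + Q) + 4 = 4 + t*(6 + Q))
b = 0 (b = -2*0 = 0)
A(m) = -4 - 8*m (A(m) = -(4 + 6*m + 2*m) + 0 = -(4 + 8*m) + 0 = (-4 - 8*m) + 0 = -4 - 8*m)
A(0)*1338 = (-4 - 8*0)*1338 = (-4 + 0)*1338 = -4*1338 = -5352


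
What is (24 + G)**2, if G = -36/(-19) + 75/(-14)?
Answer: 29844369/70756 ≈ 421.79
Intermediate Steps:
G = -921/266 (G = -36*(-1/19) + 75*(-1/14) = 36/19 - 75/14 = -921/266 ≈ -3.4624)
(24 + G)**2 = (24 - 921/266)**2 = (5463/266)**2 = 29844369/70756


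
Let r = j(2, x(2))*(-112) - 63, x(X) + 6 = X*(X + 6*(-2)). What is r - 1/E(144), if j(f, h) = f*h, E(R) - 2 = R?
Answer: 841105/146 ≈ 5761.0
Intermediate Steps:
x(X) = -6 + X*(-12 + X) (x(X) = -6 + X*(X + 6*(-2)) = -6 + X*(X - 12) = -6 + X*(-12 + X))
E(R) = 2 + R
r = 5761 (r = (2*(-6 + 2**2 - 12*2))*(-112) - 63 = (2*(-6 + 4 - 24))*(-112) - 63 = (2*(-26))*(-112) - 63 = -52*(-112) - 63 = 5824 - 63 = 5761)
r - 1/E(144) = 5761 - 1/(2 + 144) = 5761 - 1/146 = 841105/146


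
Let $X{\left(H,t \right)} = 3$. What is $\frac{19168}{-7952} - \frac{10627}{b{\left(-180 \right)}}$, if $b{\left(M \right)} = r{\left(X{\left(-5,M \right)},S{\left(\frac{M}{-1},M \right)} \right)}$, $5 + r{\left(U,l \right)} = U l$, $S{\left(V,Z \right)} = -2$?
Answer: $\frac{5268441}{5467} \approx 963.68$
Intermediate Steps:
$r{\left(U,l \right)} = -5 + U l$
$b{\left(M \right)} = -11$ ($b{\left(M \right)} = -5 + 3 \left(-2\right) = -5 - 6 = -11$)
$\frac{19168}{-7952} - \frac{10627}{b{\left(-180 \right)}} = \frac{19168}{-7952} - \frac{10627}{-11} = 19168 \left(- \frac{1}{7952}\right) - - \frac{10627}{11} = - \frac{1198}{497} + \frac{10627}{11} = \frac{5268441}{5467}$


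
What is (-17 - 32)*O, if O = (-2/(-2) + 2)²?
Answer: -441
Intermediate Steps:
O = 9 (O = (-2*(-½) + 2)² = (1 + 2)² = 3² = 9)
(-17 - 32)*O = (-17 - 32)*9 = -49*9 = -441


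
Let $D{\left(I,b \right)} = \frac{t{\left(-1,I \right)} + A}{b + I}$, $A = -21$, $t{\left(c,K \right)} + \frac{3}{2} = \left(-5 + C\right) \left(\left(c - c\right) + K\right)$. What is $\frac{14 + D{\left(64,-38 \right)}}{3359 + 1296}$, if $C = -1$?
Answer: $- \frac{17}{48412} \approx -0.00035115$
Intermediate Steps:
$t{\left(c,K \right)} = - \frac{3}{2} - 6 K$ ($t{\left(c,K \right)} = - \frac{3}{2} + \left(-5 - 1\right) \left(\left(c - c\right) + K\right) = - \frac{3}{2} - 6 \left(0 + K\right) = - \frac{3}{2} - 6 K$)
$D{\left(I,b \right)} = \frac{- \frac{45}{2} - 6 I}{I + b}$ ($D{\left(I,b \right)} = \frac{\left(- \frac{3}{2} - 6 I\right) - 21}{b + I} = \frac{- \frac{45}{2} - 6 I}{I + b}$)
$\frac{14 + D{\left(64,-38 \right)}}{3359 + 1296} = \frac{14 + \frac{- \frac{45}{2} - 384}{64 - 38}}{3359 + 1296} = \frac{14 + \frac{- \frac{45}{2} - 384}{26}}{4655} = \left(14 + \frac{1}{26} \left(- \frac{813}{2}\right)\right) \frac{1}{4655} = \left(14 - \frac{813}{52}\right) \frac{1}{4655} = \left(- \frac{85}{52}\right) \frac{1}{4655} = - \frac{17}{48412}$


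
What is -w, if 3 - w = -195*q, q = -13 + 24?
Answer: -2148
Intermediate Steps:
q = 11
w = 2148 (w = 3 - (-195)*11 = 3 - 1*(-2145) = 3 + 2145 = 2148)
-w = -1*2148 = -2148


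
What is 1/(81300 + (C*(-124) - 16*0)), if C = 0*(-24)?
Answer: 1/81300 ≈ 1.2300e-5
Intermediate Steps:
C = 0
1/(81300 + (C*(-124) - 16*0)) = 1/(81300 + (0*(-124) - 16*0)) = 1/(81300 + (0 + 0)) = 1/(81300 + 0) = 1/81300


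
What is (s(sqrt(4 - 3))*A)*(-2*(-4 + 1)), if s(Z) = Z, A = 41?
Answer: 246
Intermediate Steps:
(s(sqrt(4 - 3))*A)*(-2*(-4 + 1)) = (sqrt(4 - 3)*41)*(-2*(-4 + 1)) = (sqrt(1)*41)*(-2*(-3)) = (1*41)*6 = 41*6 = 246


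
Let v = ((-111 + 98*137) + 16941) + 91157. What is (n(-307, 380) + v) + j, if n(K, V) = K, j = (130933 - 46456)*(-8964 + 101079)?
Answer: 7781719961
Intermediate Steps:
j = 7781598855 (j = 84477*92115 = 7781598855)
v = 121413 (v = ((-111 + 13426) + 16941) + 91157 = (13315 + 16941) + 91157 = 30256 + 91157 = 121413)
(n(-307, 380) + v) + j = (-307 + 121413) + 7781598855 = 121106 + 7781598855 = 7781719961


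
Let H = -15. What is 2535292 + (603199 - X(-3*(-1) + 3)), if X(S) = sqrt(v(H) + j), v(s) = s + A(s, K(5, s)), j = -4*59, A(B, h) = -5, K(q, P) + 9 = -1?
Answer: 3138491 - 16*I ≈ 3.1385e+6 - 16.0*I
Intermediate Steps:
K(q, P) = -10 (K(q, P) = -9 - 1 = -10)
j = -236
v(s) = -5 + s (v(s) = s - 5 = -5 + s)
X(S) = 16*I (X(S) = sqrt((-5 - 15) - 236) = sqrt(-20 - 236) = sqrt(-256) = 16*I)
2535292 + (603199 - X(-3*(-1) + 3)) = 2535292 + (603199 - 16*I) = 3138491 - 16*I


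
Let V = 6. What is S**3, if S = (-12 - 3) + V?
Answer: -729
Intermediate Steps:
S = -9 (S = (-12 - 3) + 6 = -15 + 6 = -9)
S**3 = (-9)**3 = -729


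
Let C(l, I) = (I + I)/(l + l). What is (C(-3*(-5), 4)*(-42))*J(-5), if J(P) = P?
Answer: 56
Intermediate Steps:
C(l, I) = I/l (C(l, I) = (2*I)/((2*l)) = (2*I)*(1/(2*l)) = I/l)
(C(-3*(-5), 4)*(-42))*J(-5) = ((4/((-3*(-5))))*(-42))*(-5) = ((4/15)*(-42))*(-5) = -56/5*(-5) = 56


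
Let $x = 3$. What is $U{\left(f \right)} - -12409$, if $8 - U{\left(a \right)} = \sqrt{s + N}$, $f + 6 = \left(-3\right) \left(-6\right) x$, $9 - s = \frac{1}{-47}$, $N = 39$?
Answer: $12417 - \frac{\sqrt{106079}}{47} \approx 12410.0$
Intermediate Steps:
$s = \frac{424}{47}$ ($s = 9 - \frac{1}{-47} = 9 - - \frac{1}{47} = 9 + \frac{1}{47} = \frac{424}{47} \approx 9.0213$)
$f = 48$ ($f = -6 + \left(-3\right) \left(-6\right) 3 = -6 + 18 \cdot 3 = -6 + 54 = 48$)
$U{\left(a \right)} = 8 - \frac{\sqrt{106079}}{47}$ ($U{\left(a \right)} = 8 - \sqrt{\frac{424}{47} + 39} = 8 - \sqrt{\frac{2257}{47}} = 8 - \frac{\sqrt{106079}}{47}$)
$U{\left(f \right)} - -12409 = \left(8 - \frac{\sqrt{106079}}{47}\right) - -12409 = \left(8 - \frac{\sqrt{106079}}{47}\right) + 12409 = 12417 - \frac{\sqrt{106079}}{47}$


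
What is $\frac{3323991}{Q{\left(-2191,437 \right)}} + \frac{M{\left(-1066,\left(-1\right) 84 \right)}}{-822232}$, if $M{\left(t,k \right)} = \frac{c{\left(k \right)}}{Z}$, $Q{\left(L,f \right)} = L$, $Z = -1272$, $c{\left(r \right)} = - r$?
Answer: $- \frac{289707727383335}{190960093072} \approx -1517.1$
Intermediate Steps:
$M{\left(t,k \right)} = \frac{k}{1272}$ ($M{\left(t,k \right)} = \frac{\left(-1\right) k}{-1272} = - k \left(- \frac{1}{1272}\right) = \frac{k}{1272}$)
$\frac{3323991}{Q{\left(-2191,437 \right)}} + \frac{M{\left(-1066,\left(-1\right) 84 \right)}}{-822232} = \frac{3323991}{-2191} + \frac{\frac{1}{1272} \left(\left(-1\right) 84\right)}{-822232} = 3323991 \left(- \frac{1}{2191}\right) + \frac{1}{1272} \left(-84\right) \left(- \frac{1}{822232}\right) = - \frac{3323991}{2191} - - \frac{7}{87156592} = - \frac{3323991}{2191} + \frac{7}{87156592} = - \frac{289707727383335}{190960093072}$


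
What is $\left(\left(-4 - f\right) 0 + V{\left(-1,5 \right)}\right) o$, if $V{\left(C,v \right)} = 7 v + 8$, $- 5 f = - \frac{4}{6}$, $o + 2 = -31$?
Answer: $-1419$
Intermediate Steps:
$o = -33$ ($o = -2 - 31 = -33$)
$f = \frac{2}{15}$ ($f = - \frac{\left(-4\right) \frac{1}{6}}{5} = \left(- \frac{1}{5}\right) \left(- \frac{2}{3}\right) = \frac{2}{15} \approx 0.13333$)
$V{\left(C,v \right)} = 8 + 7 v$
$\left(\left(-4 - f\right) 0 + V{\left(-1,5 \right)}\right) o = \left(\left(-4 - \frac{2}{15}\right) 0 + \left(8 + 7 \cdot 5\right)\right) \left(-33\right) = \left(\left(-4 - \frac{2}{15}\right) 0 + \left(8 + 35\right)\right) \left(-33\right) = \left(\left(- \frac{62}{15}\right) 0 + 43\right) \left(-33\right) = \left(0 + 43\right) \left(-33\right) = 43 \left(-33\right) = -1419$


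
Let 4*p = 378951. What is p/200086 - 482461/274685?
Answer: -282042611149/219842491640 ≈ -1.2829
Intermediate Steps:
p = 378951/4 (p = (¼)*378951 = 378951/4 ≈ 94738.)
p/200086 - 482461/274685 = (378951/4)/200086 - 482461/274685 = (378951/4)*(1/200086) - 482461*1/274685 = 378951/800344 - 482461/274685 = -282042611149/219842491640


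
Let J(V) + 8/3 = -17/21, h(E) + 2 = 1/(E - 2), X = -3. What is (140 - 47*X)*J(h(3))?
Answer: -20513/21 ≈ -976.81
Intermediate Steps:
h(E) = -2 + 1/(-2 + E) (h(E) = -2 + 1/(E - 2) = -2 + 1/(-2 + E))
J(V) = -73/21 (J(V) = -8/3 - 17/21 = -73/21)
(140 - 47*X)*J(h(3)) = (140 - 47*(-3))*(-73/21) = (140 + 141)*(-73/21) = 281*(-73/21) = -20513/21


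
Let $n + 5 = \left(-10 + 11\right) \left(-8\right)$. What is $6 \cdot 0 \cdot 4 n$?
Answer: $0$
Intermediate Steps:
$n = -13$ ($n = -5 + \left(-10 + 11\right) \left(-8\right) = -5 + 1 \left(-8\right) = -5 - 8 = -13$)
$6 \cdot 0 \cdot 4 n = 6 \cdot 0 \cdot 4 \left(-13\right) = 0 \cdot 4 \left(-13\right) = 0 \left(-13\right) = 0$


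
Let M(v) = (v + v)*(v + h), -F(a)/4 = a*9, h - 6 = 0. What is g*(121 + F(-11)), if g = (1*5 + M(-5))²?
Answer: 12925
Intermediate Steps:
h = 6 (h = 6 + 0 = 6)
F(a) = -36*a (F(a) = -4*a*9 = -36*a)
M(v) = 2*v*(6 + v) (M(v) = (v + v)*(v + 6) = (2*v)*(6 + v) = 2*v*(6 + v))
g = 25 (g = (1*5 + 2*(-5)*(6 - 5))² = (5 + 2*(-5)*1)² = (5 - 10)² = (-5)² = 25)
g*(121 + F(-11)) = 25*(121 - 36*(-11)) = 25*(121 + 396) = 25*517 = 12925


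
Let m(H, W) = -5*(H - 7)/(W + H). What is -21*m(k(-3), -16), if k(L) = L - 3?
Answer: 1365/22 ≈ 62.045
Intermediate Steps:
k(L) = -3 + L
m(H, W) = -5*(-7 + H)/(H + W)
-21*m(k(-3), -16) = -105*(7 - (-3 - 3))/((-3 - 3) - 16) = -105*(7 - 1*(-6))/(-6 - 16) = -105*(7 + 6)/(-22) = -105*(-1)*13/22 = -21*(-65/22) = 1365/22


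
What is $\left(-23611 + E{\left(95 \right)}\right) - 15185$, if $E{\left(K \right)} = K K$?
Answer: $-29771$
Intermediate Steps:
$E{\left(K \right)} = K^{2}$
$\left(-23611 + E{\left(95 \right)}\right) - 15185 = \left(-23611 + 95^{2}\right) - 15185 = \left(-23611 + 9025\right) - 15185 = -14586 - 15185 = -29771$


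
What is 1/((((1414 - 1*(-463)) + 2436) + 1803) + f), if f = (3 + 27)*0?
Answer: 1/6116 ≈ 0.00016351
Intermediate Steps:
f = 0 (f = 30*0 = 0)
1/((((1414 - 1*(-463)) + 2436) + 1803) + f) = 1/((((1414 - 1*(-463)) + 2436) + 1803) + 0) = 1/((((1414 + 463) + 2436) + 1803) + 0) = 1/(((1877 + 2436) + 1803) + 0) = 1/((4313 + 1803) + 0) = 1/(6116 + 0) = 1/6116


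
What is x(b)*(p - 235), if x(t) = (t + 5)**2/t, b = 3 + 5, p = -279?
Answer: -43433/4 ≈ -10858.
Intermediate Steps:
b = 8
x(t) = (5 + t)**2/t
x(b)*(p - 235) = ((5 + 8)**2/8)*(-279 - 235) = ((1/8)*13**2)*(-514) = ((1/8)*169)*(-514) = (169/8)*(-514) = -43433/4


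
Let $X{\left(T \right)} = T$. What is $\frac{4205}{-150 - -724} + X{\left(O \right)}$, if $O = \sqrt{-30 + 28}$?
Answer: $\frac{4205}{574} + i \sqrt{2} \approx 7.3258 + 1.4142 i$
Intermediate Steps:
$O = i \sqrt{2}$ ($O = \sqrt{-2} = i \sqrt{2} \approx 1.4142 i$)
$\frac{4205}{-150 - -724} + X{\left(O \right)} = \frac{4205}{-150 - -724} + i \sqrt{2} = \frac{4205}{-150 + 724} + i \sqrt{2} = \frac{4205}{574} + i \sqrt{2}$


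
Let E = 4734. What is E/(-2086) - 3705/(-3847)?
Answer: -5241534/4012421 ≈ -1.3063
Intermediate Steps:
E/(-2086) - 3705/(-3847) = 4734/(-2086) - 3705/(-3847) = 4734*(-1/2086) - 3705*(-1/3847) = -2367/1043 + 3705/3847 = -5241534/4012421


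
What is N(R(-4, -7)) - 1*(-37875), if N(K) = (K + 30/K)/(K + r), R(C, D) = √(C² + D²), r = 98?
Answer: 361289530/9539 + 1862*√65/124007 ≈ 37875.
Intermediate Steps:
N(K) = (K + 30/K)/(98 + K) (N(K) = (K + 30/K)/(K + 98) = (K + 30/K)/(98 + K))
N(R(-4, -7)) - 1*(-37875) = (30 + (√((-4)² + (-7)²))²)/((√((-4)² + (-7)²))*(98 + √((-4)² + (-7)²))) - 1*(-37875) = (30 + (√(16 + 49))²)/((√(16 + 49))*(98 + √(16 + 49))) + 37875 = (30 + (√65)²)/((√65)*(98 + √65)) + 37875 = (√65/65)*(30 + 65)/(98 + √65) + 37875 = (√65/65)*95/(98 + √65) + 37875 = 19*√65/(13*(98 + √65)) + 37875 = 37875 + 19*√65/(13*(98 + √65))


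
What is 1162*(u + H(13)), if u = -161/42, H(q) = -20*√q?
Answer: -13363/3 - 23240*√13 ≈ -88247.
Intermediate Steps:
u = -23/6 (u = -161*1/42 = -23/6 ≈ -3.8333)
1162*(u + H(13)) = 1162*(-23/6 - 20*√13) = -13363/3 - 23240*√13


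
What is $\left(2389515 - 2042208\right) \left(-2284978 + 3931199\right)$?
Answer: $571744076847$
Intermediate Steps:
$\left(2389515 - 2042208\right) \left(-2284978 + 3931199\right) = \left(2389515 - 2042208\right) 1646221 = 347307 \cdot 1646221 = 571744076847$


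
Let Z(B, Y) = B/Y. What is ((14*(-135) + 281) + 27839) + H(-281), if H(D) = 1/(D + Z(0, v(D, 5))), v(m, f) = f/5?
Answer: 7370629/281 ≈ 26230.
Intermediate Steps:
v(m, f) = f/5 (v(m, f) = f*(⅕) = f/5)
H(D) = 1/D (H(D) = 1/(D + 0/(((⅕)*5))) = 1/(D + 0/1) = 1/(D + 0*1) = 1/(D + 0) = 1/D)
((14*(-135) + 281) + 27839) + H(-281) = ((14*(-135) + 281) + 27839) + 1/(-281) = ((-1890 + 281) + 27839) - 1/281 = (-1609 + 27839) - 1/281 = 26230 - 1/281 = 7370629/281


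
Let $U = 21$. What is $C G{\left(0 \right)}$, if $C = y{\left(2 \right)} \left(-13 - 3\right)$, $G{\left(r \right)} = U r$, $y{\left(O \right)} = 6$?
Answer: $0$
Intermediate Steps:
$G{\left(r \right)} = 21 r$
$C = -96$ ($C = 6 \left(-13 - 3\right) = 6 \left(-16\right) = -96$)
$C G{\left(0 \right)} = - 96 \cdot 21 \cdot 0 = \left(-96\right) 0 = 0$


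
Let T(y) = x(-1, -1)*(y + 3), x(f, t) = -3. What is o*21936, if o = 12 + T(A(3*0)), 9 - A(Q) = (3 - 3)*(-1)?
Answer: -526464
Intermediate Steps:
A(Q) = 9 (A(Q) = 9 - (3 - 3)*(-1) = 9 - 0*(-1) = 9 - 1*0 = 9 + 0 = 9)
T(y) = -9 - 3*y (T(y) = -3*(y + 3) = -3*(3 + y) = -9 - 3*y)
o = -24 (o = 12 + (-9 - 3*9) = 12 + (-9 - 27) = 12 - 36 = -24)
o*21936 = -24*21936 = -526464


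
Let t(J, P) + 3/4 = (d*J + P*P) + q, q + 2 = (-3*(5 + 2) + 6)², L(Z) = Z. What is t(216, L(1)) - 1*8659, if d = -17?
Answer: -48431/4 ≈ -12108.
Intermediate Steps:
q = 223 (q = -2 + (-3*(5 + 2) + 6)² = -2 + (-3*7 + 6)² = -2 + (-21 + 6)² = -2 + (-15)² = -2 + 225 = 223)
t(J, P) = 889/4 + P² - 17*J (t(J, P) = -¾ + ((-17*J + P*P) + 223) = -¾ + ((-17*J + P²) + 223) = -¾ + ((P² - 17*J) + 223) = -¾ + (223 + P² - 17*J) = 889/4 + P² - 17*J)
t(216, L(1)) - 1*8659 = (889/4 + 1² - 17*216) - 1*8659 = (889/4 + 1 - 3672) - 8659 = -13795/4 - 8659 = -48431/4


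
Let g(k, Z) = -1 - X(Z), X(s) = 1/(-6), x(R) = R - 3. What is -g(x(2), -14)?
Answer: 5/6 ≈ 0.83333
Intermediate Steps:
x(R) = -3 + R
X(s) = -1/6
g(k, Z) = -5/6 (g(k, Z) = -1 - 1*(-1/6) = -1 + 1/6 = -5/6)
-g(x(2), -14) = -1*(-5/6) = 5/6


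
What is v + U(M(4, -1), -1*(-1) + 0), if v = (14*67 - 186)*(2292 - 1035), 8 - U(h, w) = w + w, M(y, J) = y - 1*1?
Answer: 945270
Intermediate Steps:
M(y, J) = -1 + y (M(y, J) = y - 1 = -1 + y)
U(h, w) = 8 - 2*w (U(h, w) = 8 - (w + w) = 8 - 2*w)
v = 945264 (v = (938 - 186)*1257 = 752*1257 = 945264)
v + U(M(4, -1), -1*(-1) + 0) = 945264 + (8 - 2*(-1*(-1) + 0)) = 945264 + (8 - 2*(1 + 0)) = 945264 + (8 - 2*1) = 945264 + (8 - 2) = 945264 + 6 = 945270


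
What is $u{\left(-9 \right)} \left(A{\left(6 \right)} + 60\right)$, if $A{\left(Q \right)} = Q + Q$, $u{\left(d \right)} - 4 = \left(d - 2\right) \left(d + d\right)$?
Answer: $14544$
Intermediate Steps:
$u{\left(d \right)} = 4 + 2 d \left(-2 + d\right)$ ($u{\left(d \right)} = 4 + \left(d - 2\right) \left(d + d\right) = 4 + \left(-2 + d\right) 2 d = 4 + 2 d \left(-2 + d\right)$)
$A{\left(Q \right)} = 2 Q$
$u{\left(-9 \right)} \left(A{\left(6 \right)} + 60\right) = \left(4 - -36 + 2 \left(-9\right)^{2}\right) \left(2 \cdot 6 + 60\right) = \left(4 + 36 + 2 \cdot 81\right) \left(12 + 60\right) = \left(4 + 36 + 162\right) 72 = 202 \cdot 72 = 14544$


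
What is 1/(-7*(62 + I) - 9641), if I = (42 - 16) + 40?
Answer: -1/10537 ≈ -9.4904e-5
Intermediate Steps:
I = 66 (I = 26 + 40 = 66)
1/(-7*(62 + I) - 9641) = 1/(-7*(62 + 66) - 9641) = 1/(-7*128 - 9641) = 1/(-896 - 9641) = 1/(-10537) = -1/10537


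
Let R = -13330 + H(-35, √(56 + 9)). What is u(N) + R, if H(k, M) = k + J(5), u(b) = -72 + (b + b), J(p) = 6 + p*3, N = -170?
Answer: -13756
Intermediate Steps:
J(p) = 6 + 3*p
u(b) = -72 + 2*b
H(k, M) = 21 + k (H(k, M) = k + (6 + 3*5) = k + (6 + 15) = k + 21 = 21 + k)
R = -13344 (R = -13330 + (21 - 35) = -13330 - 14 = -13344)
u(N) + R = (-72 + 2*(-170)) - 13344 = (-72 - 340) - 13344 = -412 - 13344 = -13756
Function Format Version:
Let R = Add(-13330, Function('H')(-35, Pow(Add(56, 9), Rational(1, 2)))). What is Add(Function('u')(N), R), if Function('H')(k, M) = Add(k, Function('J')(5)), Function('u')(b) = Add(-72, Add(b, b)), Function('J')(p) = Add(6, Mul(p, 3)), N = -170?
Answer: -13756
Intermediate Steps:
Function('J')(p) = Add(6, Mul(3, p))
Function('u')(b) = Add(-72, Mul(2, b))
Function('H')(k, M) = Add(21, k) (Function('H')(k, M) = Add(k, Add(6, Mul(3, 5))) = Add(k, Add(6, 15)) = Add(k, 21) = Add(21, k))
R = -13344 (R = Add(-13330, Add(21, -35)) = Add(-13330, -14) = -13344)
Add(Function('u')(N), R) = Add(Add(-72, Mul(2, -170)), -13344) = Add(Add(-72, -340), -13344) = Add(-412, -13344) = -13756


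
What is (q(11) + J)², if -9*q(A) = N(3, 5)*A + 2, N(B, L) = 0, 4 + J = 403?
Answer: 12880921/81 ≈ 1.5902e+5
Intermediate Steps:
J = 399 (J = -4 + 403 = 399)
q(A) = -2/9 (q(A) = -(0*A + 2)/9 = -(0 + 2)/9 = -⅑*2 = -2/9)
(q(11) + J)² = (-2/9 + 399)² = (3589/9)² = 12880921/81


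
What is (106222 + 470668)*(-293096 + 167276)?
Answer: -72584299800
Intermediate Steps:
(106222 + 470668)*(-293096 + 167276) = 576890*(-125820) = -72584299800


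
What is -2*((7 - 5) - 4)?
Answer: 4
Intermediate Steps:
-2*((7 - 5) - 4) = -2*(2 - 4) = -2*(-2) = 4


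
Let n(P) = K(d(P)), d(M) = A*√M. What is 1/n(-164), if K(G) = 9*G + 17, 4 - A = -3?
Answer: 17/651205 - 126*I*√41/651205 ≈ 2.6105e-5 - 0.0012389*I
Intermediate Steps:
A = 7 (A = 4 - 1*(-3) = 4 + 3 = 7)
d(M) = 7*√M
K(G) = 17 + 9*G
n(P) = 17 + 63*√P (n(P) = 17 + 9*(7*√P) = 17 + 63*√P)
1/n(-164) = 1/(17 + 63*√(-164)) = 1/(17 + 63*(2*I*√41)) = 1/(17 + 126*I*√41)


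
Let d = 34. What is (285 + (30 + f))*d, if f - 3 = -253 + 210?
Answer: 9350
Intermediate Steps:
f = -40 (f = 3 + (-253 + 210) = 3 - 43 = -40)
(285 + (30 + f))*d = (285 + (30 - 40))*34 = (285 - 10)*34 = 275*34 = 9350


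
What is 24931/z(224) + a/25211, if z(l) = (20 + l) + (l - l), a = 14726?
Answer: 632128585/6151484 ≈ 102.76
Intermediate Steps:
z(l) = 20 + l (z(l) = (20 + l) + 0 = 20 + l)
24931/z(224) + a/25211 = 24931/(20 + 224) + 14726/25211 = 24931/244 + 14726*(1/25211) = 24931*(1/244) + 14726/25211 = 24931/244 + 14726/25211 = 632128585/6151484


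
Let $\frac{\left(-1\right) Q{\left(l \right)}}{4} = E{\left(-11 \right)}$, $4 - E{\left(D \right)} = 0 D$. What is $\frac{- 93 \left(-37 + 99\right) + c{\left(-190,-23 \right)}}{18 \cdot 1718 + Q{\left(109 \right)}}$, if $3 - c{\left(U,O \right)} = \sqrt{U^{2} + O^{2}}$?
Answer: $- \frac{5763}{30908} - \frac{\sqrt{36629}}{30908} \approx -0.19265$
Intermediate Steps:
$E{\left(D \right)} = 4$ ($E{\left(D \right)} = 4 - 0 D = 4 - 0 = 4 + 0 = 4$)
$Q{\left(l \right)} = -16$ ($Q{\left(l \right)} = \left(-4\right) 4 = -16$)
$c{\left(U,O \right)} = 3 - \sqrt{O^{2} + U^{2}}$ ($c{\left(U,O \right)} = 3 - \sqrt{U^{2} + O^{2}} = 3 - \sqrt{O^{2} + U^{2}}$)
$\frac{- 93 \left(-37 + 99\right) + c{\left(-190,-23 \right)}}{18 \cdot 1718 + Q{\left(109 \right)}} = \frac{- 93 \left(-37 + 99\right) + \left(3 - \sqrt{\left(-23\right)^{2} + \left(-190\right)^{2}}\right)}{18 \cdot 1718 - 16} = \frac{\left(-93\right) 62 + \left(3 - \sqrt{529 + 36100}\right)}{30924 - 16} = \frac{-5766 + \left(3 - \sqrt{36629}\right)}{30908} = \left(-5763 - \sqrt{36629}\right) \frac{1}{30908} = - \frac{5763}{30908} - \frac{\sqrt{36629}}{30908}$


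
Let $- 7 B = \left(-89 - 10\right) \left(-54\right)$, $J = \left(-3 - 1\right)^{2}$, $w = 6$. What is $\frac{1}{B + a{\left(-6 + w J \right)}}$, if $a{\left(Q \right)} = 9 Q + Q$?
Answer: $\frac{7}{954} \approx 0.0073375$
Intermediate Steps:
$J = 16$ ($J = \left(-4\right)^{2} = 16$)
$B = - \frac{5346}{7}$ ($B = - \frac{\left(-89 - 10\right) \left(-54\right)}{7} = - \frac{\left(-99\right) \left(-54\right)}{7} = \left(- \frac{1}{7}\right) 5346 = - \frac{5346}{7} \approx -763.71$)
$a{\left(Q \right)} = 10 Q$
$\frac{1}{B + a{\left(-6 + w J \right)}} = \frac{1}{- \frac{5346}{7} + 10 \left(-6 + 6 \cdot 16\right)} = \frac{1}{- \frac{5346}{7} + 10 \left(-6 + 96\right)} = \frac{1}{- \frac{5346}{7} + 10 \cdot 90} = \frac{1}{- \frac{5346}{7} + 900} = \frac{1}{\frac{954}{7}} = \frac{7}{954}$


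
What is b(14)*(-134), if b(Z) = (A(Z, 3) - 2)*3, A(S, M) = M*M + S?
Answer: -8442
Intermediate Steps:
A(S, M) = S + M² (A(S, M) = M² + S = S + M²)
b(Z) = 21 + 3*Z (b(Z) = ((Z + 3²) - 2)*3 = ((Z + 9) - 2)*3 = ((9 + Z) - 2)*3 = (7 + Z)*3 = 21 + 3*Z)
b(14)*(-134) = (21 + 3*14)*(-134) = (21 + 42)*(-134) = 63*(-134) = -8442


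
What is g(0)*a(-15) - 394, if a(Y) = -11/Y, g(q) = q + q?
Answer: -394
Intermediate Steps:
g(q) = 2*q
g(0)*a(-15) - 394 = (2*0)*(-11/(-15)) - 394 = 0*(-11*(-1/15)) - 394 = 0*(11/15) - 394 = 0 - 394 = -394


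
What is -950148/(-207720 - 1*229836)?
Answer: 79179/36463 ≈ 2.1715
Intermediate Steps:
-950148/(-207720 - 1*229836) = -950148/(-207720 - 229836) = -950148/(-437556) = -950148*(-1/437556) = 79179/36463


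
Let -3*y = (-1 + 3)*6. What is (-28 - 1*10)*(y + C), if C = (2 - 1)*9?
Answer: -190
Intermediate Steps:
y = -4 (y = -(-1 + 3)*6/3 = -2*6/3 = -⅓*12 = -4)
C = 9 (C = 1*9 = 9)
(-28 - 1*10)*(y + C) = (-28 - 1*10)*(-4 + 9) = (-28 - 10)*5 = -38*5 = -190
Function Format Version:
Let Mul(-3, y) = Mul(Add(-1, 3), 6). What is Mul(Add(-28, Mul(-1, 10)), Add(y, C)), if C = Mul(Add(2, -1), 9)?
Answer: -190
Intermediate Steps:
y = -4 (y = Mul(Rational(-1, 3), Mul(Add(-1, 3), 6)) = Mul(Rational(-1, 3), Mul(2, 6)) = Mul(Rational(-1, 3), 12) = -4)
C = 9 (C = Mul(1, 9) = 9)
Mul(Add(-28, Mul(-1, 10)), Add(y, C)) = Mul(Add(-28, Mul(-1, 10)), Add(-4, 9)) = Mul(Add(-28, -10), 5) = Mul(-38, 5) = -190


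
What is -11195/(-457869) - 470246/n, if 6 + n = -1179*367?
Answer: 24461681231/22013273159 ≈ 1.1112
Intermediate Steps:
n = -432699 (n = -6 - 1179*367 = -6 - 432693 = -432699)
-11195/(-457869) - 470246/n = -11195/(-457869) - 470246/(-432699) = -11195*(-1/457869) - 470246*(-1/432699) = 11195/457869 + 470246/432699 = 24461681231/22013273159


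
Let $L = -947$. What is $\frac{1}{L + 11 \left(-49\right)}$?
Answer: $- \frac{1}{1486} \approx -0.00067295$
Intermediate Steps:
$\frac{1}{L + 11 \left(-49\right)} = \frac{1}{-947 + 11 \left(-49\right)} = \frac{1}{-947 - 539} = \frac{1}{-1486} = - \frac{1}{1486}$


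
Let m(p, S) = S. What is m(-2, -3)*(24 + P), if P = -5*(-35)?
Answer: -597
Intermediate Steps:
P = 175
m(-2, -3)*(24 + P) = -3*(24 + 175) = -3*199 = -597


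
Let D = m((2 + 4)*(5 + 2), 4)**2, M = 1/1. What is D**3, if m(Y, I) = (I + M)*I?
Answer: 64000000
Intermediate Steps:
M = 1
m(Y, I) = I*(1 + I) (m(Y, I) = (I + 1)*I = (1 + I)*I = I*(1 + I))
D = 400 (D = (4*(1 + 4))**2 = (4*5)**2 = 20**2 = 400)
D**3 = 400**3 = 64000000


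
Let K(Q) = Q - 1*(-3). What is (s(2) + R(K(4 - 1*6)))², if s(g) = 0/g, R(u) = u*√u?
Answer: 1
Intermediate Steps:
K(Q) = 3 + Q (K(Q) = Q + 3 = 3 + Q)
R(u) = u^(3/2)
s(g) = 0
(s(2) + R(K(4 - 1*6)))² = (0 + (3 + (4 - 1*6))^(3/2))² = (0 + (3 + (4 - 6))^(3/2))² = (0 + (3 - 2)^(3/2))² = (0 + 1^(3/2))² = (0 + 1)² = 1² = 1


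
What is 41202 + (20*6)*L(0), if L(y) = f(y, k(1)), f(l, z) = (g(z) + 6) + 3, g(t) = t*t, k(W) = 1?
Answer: 42402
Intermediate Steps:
g(t) = t²
f(l, z) = 9 + z² (f(l, z) = (z² + 6) + 3 = (6 + z²) + 3 = 9 + z²)
L(y) = 10 (L(y) = 9 + 1² = 9 + 1 = 10)
41202 + (20*6)*L(0) = 41202 + (20*6)*10 = 41202 + 120*10 = 41202 + 1200 = 42402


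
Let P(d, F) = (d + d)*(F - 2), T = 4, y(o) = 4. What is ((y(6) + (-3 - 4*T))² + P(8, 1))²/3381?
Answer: 43681/3381 ≈ 12.920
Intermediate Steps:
P(d, F) = 2*d*(-2 + F) (P(d, F) = (2*d)*(-2 + F) = 2*d*(-2 + F))
((y(6) + (-3 - 4*T))² + P(8, 1))²/3381 = ((4 + (-3 - 4*4))² + 2*8*(-2 + 1))²/3381 = ((4 + (-3 - 16))² + 2*8*(-1))²*(1/3381) = ((4 - 19)² - 16)²*(1/3381) = ((-15)² - 16)²*(1/3381) = (225 - 16)²*(1/3381) = 209²*(1/3381) = 43681*(1/3381) = 43681/3381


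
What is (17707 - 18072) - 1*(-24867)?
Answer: 24502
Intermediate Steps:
(17707 - 18072) - 1*(-24867) = -365 + 24867 = 24502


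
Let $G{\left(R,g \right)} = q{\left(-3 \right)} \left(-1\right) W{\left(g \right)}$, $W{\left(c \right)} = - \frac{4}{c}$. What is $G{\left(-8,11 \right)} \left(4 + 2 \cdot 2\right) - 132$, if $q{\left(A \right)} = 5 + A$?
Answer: $- \frac{1388}{11} \approx -126.18$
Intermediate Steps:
$G{\left(R,g \right)} = \frac{8}{g}$ ($G{\left(R,g \right)} = \left(5 - 3\right) \left(-1\right) \left(- \frac{4}{g}\right) = 2 \left(-1\right) \left(- \frac{4}{g}\right) = - 2 \left(- \frac{4}{g}\right) = \frac{8}{g}$)
$G{\left(-8,11 \right)} \left(4 + 2 \cdot 2\right) - 132 = \frac{8}{11} \left(4 + 2 \cdot 2\right) - 132 = 8 \cdot \frac{1}{11} \left(4 + 4\right) - 132 = \frac{8}{11} \cdot 8 - 132 = \frac{64}{11} - 132 = - \frac{1388}{11}$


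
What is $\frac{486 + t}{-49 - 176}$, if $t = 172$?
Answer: $- \frac{658}{225} \approx -2.9244$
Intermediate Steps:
$\frac{486 + t}{-49 - 176} = \frac{486 + 172}{-49 - 176} = \frac{658}{-225} = 658 \left(- \frac{1}{225}\right) = - \frac{658}{225}$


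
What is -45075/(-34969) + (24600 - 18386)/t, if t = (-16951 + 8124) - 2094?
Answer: 274966709/381896449 ≈ 0.72000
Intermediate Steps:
t = -10921 (t = -8827 - 2094 = -10921)
-45075/(-34969) + (24600 - 18386)/t = -45075/(-34969) + (24600 - 18386)/(-10921) = -45075*(-1/34969) + 6214*(-1/10921) = 45075/34969 - 6214/10921 = 274966709/381896449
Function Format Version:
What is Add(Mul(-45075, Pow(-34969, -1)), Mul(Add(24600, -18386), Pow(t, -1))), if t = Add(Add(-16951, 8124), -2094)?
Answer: Rational(274966709, 381896449) ≈ 0.72000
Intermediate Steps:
t = -10921 (t = Add(-8827, -2094) = -10921)
Add(Mul(-45075, Pow(-34969, -1)), Mul(Add(24600, -18386), Pow(t, -1))) = Add(Mul(-45075, Pow(-34969, -1)), Mul(Add(24600, -18386), Pow(-10921, -1))) = Add(Mul(-45075, Rational(-1, 34969)), Mul(6214, Rational(-1, 10921))) = Add(Rational(45075, 34969), Rational(-6214, 10921)) = Rational(274966709, 381896449)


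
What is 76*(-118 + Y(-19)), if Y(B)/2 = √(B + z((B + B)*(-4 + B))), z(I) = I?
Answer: -8968 + 456*√95 ≈ -4523.5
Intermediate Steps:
Y(B) = 2*√(B + 2*B*(-4 + B)) (Y(B) = 2*√(B + (B + B)*(-4 + B)) = 2*√(B + (2*B)*(-4 + B)) = 2*√(B + 2*B*(-4 + B)))
76*(-118 + Y(-19)) = 76*(-118 + 2*√(-19*(-7 + 2*(-19)))) = 76*(-118 + 2*√(-19*(-7 - 38))) = 76*(-118 + 2*√(-19*(-45))) = 76*(-118 + 2*√855) = 76*(-118 + 2*(3*√95)) = 76*(-118 + 6*√95) = -8968 + 456*√95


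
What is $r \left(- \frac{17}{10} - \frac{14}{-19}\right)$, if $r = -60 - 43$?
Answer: $\frac{18849}{190} \approx 99.205$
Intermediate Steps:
$r = -103$
$r \left(- \frac{17}{10} - \frac{14}{-19}\right) = - 103 \left(- \frac{17}{10} - \frac{14}{-19}\right) = - 103 \left(\left(-17\right) \frac{1}{10} - - \frac{14}{19}\right) = - 103 \left(- \frac{17}{10} + \frac{14}{19}\right) = \left(-103\right) \left(- \frac{183}{190}\right) = \frac{18849}{190}$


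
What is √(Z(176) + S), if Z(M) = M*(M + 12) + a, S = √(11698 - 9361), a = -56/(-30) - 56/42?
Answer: √(7444920 + 225*√2337)/15 ≈ 182.04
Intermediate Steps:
a = 8/15 (a = -56*(-1/30) - 56*1/42 = 28/15 - 4/3 = 8/15 ≈ 0.53333)
S = √2337 ≈ 48.343
Z(M) = 8/15 + M*(12 + M) (Z(M) = M*(M + 12) + 8/15 = M*(12 + M) + 8/15 = 8/15 + M*(12 + M))
√(Z(176) + S) = √((8/15 + 176² + 12*176) + √2337) = √((8/15 + 30976 + 2112) + √2337) = √(496328/15 + √2337)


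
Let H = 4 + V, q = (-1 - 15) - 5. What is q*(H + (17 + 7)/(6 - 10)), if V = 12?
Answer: -210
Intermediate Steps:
q = -21 (q = -16 - 5 = -21)
H = 16 (H = 4 + 12 = 16)
q*(H + (17 + 7)/(6 - 10)) = -21*(16 + (17 + 7)/(6 - 10)) = -21*(16 + 24/(-4)) = -21*(16 + 24*(-¼)) = -21*(16 - 6) = -21*10 = -210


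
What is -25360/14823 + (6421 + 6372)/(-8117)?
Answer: -395477759/120318291 ≈ -3.2869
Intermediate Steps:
-25360/14823 + (6421 + 6372)/(-8117) = -25360*1/14823 + 12793*(-1/8117) = -25360/14823 - 12793/8117 = -395477759/120318291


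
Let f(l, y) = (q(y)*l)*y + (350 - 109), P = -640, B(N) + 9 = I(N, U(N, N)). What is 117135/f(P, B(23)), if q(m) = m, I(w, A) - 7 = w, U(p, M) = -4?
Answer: -117135/281999 ≈ -0.41537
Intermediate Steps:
I(w, A) = 7 + w
B(N) = -2 + N (B(N) = -9 + (7 + N) = -2 + N)
f(l, y) = 241 + l*y² (f(l, y) = (y*l)*y + (350 - 109) = (l*y)*y + 241 = l*y² + 241 = 241 + l*y²)
117135/f(P, B(23)) = 117135/(241 - 640*(-2 + 23)²) = 117135/(241 - 640*21²) = 117135/(241 - 640*441) = 117135/(241 - 282240) = 117135/(-281999) = 117135*(-1/281999) = -117135/281999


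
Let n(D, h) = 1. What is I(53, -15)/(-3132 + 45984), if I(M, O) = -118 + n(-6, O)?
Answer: -39/14284 ≈ -0.0027303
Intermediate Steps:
I(M, O) = -117 (I(M, O) = -118 + 1 = -117)
I(53, -15)/(-3132 + 45984) = -117/(-3132 + 45984) = -117/42852 = -117*1/42852 = -39/14284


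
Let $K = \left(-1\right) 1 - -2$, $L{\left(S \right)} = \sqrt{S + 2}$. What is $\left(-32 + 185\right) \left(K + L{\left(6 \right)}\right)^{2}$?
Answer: $1377 + 612 \sqrt{2} \approx 2242.5$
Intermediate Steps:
$L{\left(S \right)} = \sqrt{2 + S}$
$K = 1$ ($K = -1 + 2 = 1$)
$\left(-32 + 185\right) \left(K + L{\left(6 \right)}\right)^{2} = \left(-32 + 185\right) \left(1 + \sqrt{2 + 6}\right)^{2} = 153 \left(1 + \sqrt{8}\right)^{2} = 153 \left(1 + 2 \sqrt{2}\right)^{2}$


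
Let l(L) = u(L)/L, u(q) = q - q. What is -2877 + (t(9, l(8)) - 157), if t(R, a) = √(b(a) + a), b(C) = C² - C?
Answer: -3034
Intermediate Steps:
u(q) = 0
l(L) = 0 (l(L) = 0/L = 0)
t(R, a) = √(a + a*(-1 + a)) (t(R, a) = √(a*(-1 + a) + a) = √(a + a*(-1 + a)))
-2877 + (t(9, l(8)) - 157) = -2877 + (√(0²) - 157) = -2877 + (√0 - 157) = -2877 + (0 - 157) = -2877 - 157 = -3034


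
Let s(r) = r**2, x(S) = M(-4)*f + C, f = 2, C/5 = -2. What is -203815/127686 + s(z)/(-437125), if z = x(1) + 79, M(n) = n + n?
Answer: -6880869373/4293441750 ≈ -1.6026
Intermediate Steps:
M(n) = 2*n
C = -10 (C = 5*(-2) = -10)
x(S) = -26 (x(S) = (2*(-4))*2 - 10 = -8*2 - 10 = -16 - 10 = -26)
z = 53 (z = -26 + 79 = 53)
-203815/127686 + s(z)/(-437125) = -203815/127686 + 53**2/(-437125) = -203815*1/127686 + 2809*(-1/437125) = -203815/127686 - 2809/437125 = -6880869373/4293441750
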